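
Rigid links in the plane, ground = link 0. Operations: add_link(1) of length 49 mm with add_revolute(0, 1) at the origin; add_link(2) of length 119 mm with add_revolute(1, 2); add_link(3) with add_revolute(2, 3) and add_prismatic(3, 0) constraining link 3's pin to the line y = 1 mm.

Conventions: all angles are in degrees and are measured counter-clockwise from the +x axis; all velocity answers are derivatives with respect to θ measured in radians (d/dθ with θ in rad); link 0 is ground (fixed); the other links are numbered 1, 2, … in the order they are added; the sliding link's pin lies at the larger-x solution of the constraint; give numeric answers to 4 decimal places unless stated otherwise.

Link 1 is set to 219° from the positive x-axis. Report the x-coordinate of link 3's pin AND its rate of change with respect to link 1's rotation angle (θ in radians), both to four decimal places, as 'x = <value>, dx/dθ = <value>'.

geometry: r = 49 mm, L = 119 mm, e = 1 mm
crank pin P = (r cos θ, r sin θ) = (-38.080152, -30.836699)
h = r sin θ − e = -30.836699 − 1 = -31.836699
x = r cos θ + √(L² − h²) = -38.080152 + 114.662220 = 76.582067
dx/dθ = −r sin θ − h·r cos θ/√(L² − h²) (θ in radians; h = -31.836699) = 20.263501

x = 76.5821, dx/dθ = 20.2635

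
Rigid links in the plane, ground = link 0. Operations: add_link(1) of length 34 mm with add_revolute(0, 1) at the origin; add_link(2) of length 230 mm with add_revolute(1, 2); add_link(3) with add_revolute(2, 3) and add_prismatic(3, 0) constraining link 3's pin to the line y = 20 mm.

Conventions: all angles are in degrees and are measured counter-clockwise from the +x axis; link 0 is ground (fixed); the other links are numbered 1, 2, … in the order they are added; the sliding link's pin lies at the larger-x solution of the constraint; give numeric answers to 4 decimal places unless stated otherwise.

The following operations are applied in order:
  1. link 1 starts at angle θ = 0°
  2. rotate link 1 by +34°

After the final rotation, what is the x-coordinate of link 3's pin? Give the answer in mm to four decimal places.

geometry: r = 34 mm, L = 230 mm, e = 20 mm; θ starts at 0°
rotate link 1 by +34°: θ ← 0° +34° = 34°
crank pin P = (r cos θ, r sin θ) = (28.187277, 19.012559)
h = r sin θ − e = 19.012559 − 20 = -0.987441
x = r cos θ + √(L² − h²) = 28.187277 + 229.997880 = 258.185158

258.1852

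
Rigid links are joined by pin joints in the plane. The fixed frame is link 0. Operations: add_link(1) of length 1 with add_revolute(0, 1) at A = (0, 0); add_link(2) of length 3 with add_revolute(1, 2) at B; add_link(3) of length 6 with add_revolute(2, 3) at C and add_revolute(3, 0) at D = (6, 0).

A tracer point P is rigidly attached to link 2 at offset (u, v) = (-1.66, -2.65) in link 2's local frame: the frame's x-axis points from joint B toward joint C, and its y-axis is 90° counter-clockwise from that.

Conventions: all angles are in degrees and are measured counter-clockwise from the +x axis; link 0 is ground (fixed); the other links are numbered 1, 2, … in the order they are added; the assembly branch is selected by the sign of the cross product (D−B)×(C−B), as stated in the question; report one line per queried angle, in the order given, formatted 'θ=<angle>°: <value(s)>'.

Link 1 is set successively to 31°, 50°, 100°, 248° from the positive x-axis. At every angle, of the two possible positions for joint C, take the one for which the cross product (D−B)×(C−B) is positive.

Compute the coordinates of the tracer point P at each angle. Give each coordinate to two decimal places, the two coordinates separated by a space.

A=(0,0), D=(6.00,0)
θ=31°: B = A + 1.00·(cos31°, sin31°) = (0.8572, 0.5150)
θ=31°: |BD| = 5.1686
θ=31°: circle(B,3.00) ∩ circle(D,6.00): a=-0.0277, h=2.9999
θ=31°:   candidates: C₊=(1.1286,3.5027) cross=15.505; C₋=(0.5307,-2.4671) cross=-15.505
θ=31°:   branch + wants cross > 0 → take C=(1.1286,3.5027) (cross=15.505)
θ=31°: ex = (C−B)/|BC| = (0.0905,0.9959); ey = (-0.9959,0.0905)
θ=31°: P = B + -1.66·ex + -2.65·ey = (3.3461,-1.3779)
θ=50°: B = A + 1.00·(cos50°, sin50°) = (0.6428, 0.7660)
θ=50°: |BD| = 5.4117
θ=50°: circle(B,3.00) ∩ circle(D,6.00): a=0.2113, h=2.9926
θ=50°:   candidates: C₊=(1.2755,3.6986) cross=16.195; C₋=(0.4283,-2.2263) cross=-16.195
θ=50°:   branch + wants cross > 0 → take C=(1.2755,3.6986) (cross=16.195)
θ=50°: ex = (C−B)/|BC| = (0.2109,0.9775); ey = (-0.9775,0.2109)
θ=50°: P = B + -1.66·ex + -2.65·ey = (2.8831,-1.4155)
θ=100°: B = A + 1.00·(cos100°, sin100°) = (-0.1736, 0.9848)
θ=100°: |BD| = 6.2517
θ=100°: circle(B,3.00) ∩ circle(D,6.00): a=0.9664, h=2.8401
θ=100°:   candidates: C₊=(1.2281,3.6372) cross=17.755; C₋=(0.3333,-1.9720) cross=-17.755
θ=100°:   branch + wants cross > 0 → take C=(1.2281,3.6372) (cross=17.755)
θ=100°: ex = (C−B)/|BC| = (0.4673,0.8841); ey = (-0.8841,0.4673)
θ=100°: P = B + -1.66·ex + -2.65·ey = (1.3936,-1.7211)
θ=248°: B = A + 1.00·(cos248°, sin248°) = (-0.3746, -0.9272)
θ=248°: |BD| = 6.4417
θ=248°: circle(B,3.00) ∩ circle(D,6.00): a=1.1251, h=2.7810
θ=248°:   candidates: C₊=(0.3385,1.9868) cross=17.914; C₋=(1.1391,-3.5173) cross=-17.914
θ=248°:   branch + wants cross > 0 → take C=(0.3385,1.9868) (cross=17.914)
θ=248°: ex = (C−B)/|BC| = (0.2377,0.9713); ey = (-0.9713,0.2377)
θ=248°: P = B + -1.66·ex + -2.65·ey = (1.8048,-3.1695)

θ=31°: 3.35 -1.38
θ=50°: 2.88 -1.42
θ=100°: 1.39 -1.72
θ=248°: 1.80 -3.17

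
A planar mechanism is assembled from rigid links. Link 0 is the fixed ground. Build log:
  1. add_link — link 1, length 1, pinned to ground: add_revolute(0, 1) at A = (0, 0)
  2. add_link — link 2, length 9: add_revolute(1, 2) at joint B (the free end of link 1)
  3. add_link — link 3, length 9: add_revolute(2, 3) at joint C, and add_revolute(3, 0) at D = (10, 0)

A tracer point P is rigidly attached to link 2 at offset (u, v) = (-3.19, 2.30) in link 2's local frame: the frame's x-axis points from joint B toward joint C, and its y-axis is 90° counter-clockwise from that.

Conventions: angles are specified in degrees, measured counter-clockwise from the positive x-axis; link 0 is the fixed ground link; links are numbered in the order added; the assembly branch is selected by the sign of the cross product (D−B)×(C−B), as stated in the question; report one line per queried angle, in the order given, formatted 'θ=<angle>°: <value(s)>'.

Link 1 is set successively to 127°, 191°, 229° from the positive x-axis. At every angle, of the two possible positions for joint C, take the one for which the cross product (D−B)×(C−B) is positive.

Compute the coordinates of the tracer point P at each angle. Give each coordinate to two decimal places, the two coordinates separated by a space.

A=(0,0), D=(10.00,0)
θ=127°: B = A + 1.00·(cos127°, sin127°) = (-0.6018, 0.7986)
θ=127°: |BD| = 10.6319
θ=127°: circle(B,9.00) ∩ circle(D,9.00): a=5.3159, h=7.2623
θ=127°:   candidates: C₊=(5.2446,7.6411) cross=77.212; C₋=(4.1536,-6.8425) cross=-77.212
θ=127°:   branch + wants cross > 0 → take C=(5.2446,7.6411) (cross=77.212)
θ=127°: ex = (C−B)/|BC| = (0.6496,0.7603); ey = (-0.7603,0.6496)
θ=127°: P = B + -3.19·ex + 2.30·ey = (-4.4227,-0.1325)
θ=191°: B = A + 1.00·(cos191°, sin191°) = (-0.9816, -0.1908)
θ=191°: |BD| = 10.9833
θ=191°: circle(B,9.00) ∩ circle(D,9.00): a=5.4916, h=7.1303
θ=191°:   candidates: C₊=(4.3853,7.0339) cross=78.315; C₋=(4.6331,-7.2247) cross=-78.315
θ=191°:   branch + wants cross > 0 → take C=(4.3853,7.0339) (cross=78.315)
θ=191°: ex = (C−B)/|BC| = (0.5963,0.8027); ey = (-0.8027,0.5963)
θ=191°: P = B + -3.19·ex + 2.30·ey = (-4.7302,-1.3800)
θ=229°: B = A + 1.00·(cos229°, sin229°) = (-0.6561, -0.7547)
θ=229°: |BD| = 10.6828
θ=229°: circle(B,9.00) ∩ circle(D,9.00): a=5.3414, h=7.2436
θ=229°:   candidates: C₊=(4.1602,6.8481) cross=77.382; C₋=(5.1837,-7.6029) cross=-77.382
θ=229°:   branch + wants cross > 0 → take C=(4.1602,6.8481) (cross=77.382)
θ=229°: ex = (C−B)/|BC| = (0.5351,0.8448); ey = (-0.8448,0.5351)
θ=229°: P = B + -3.19·ex + 2.30·ey = (-4.3061,-2.2187)

θ=127°: -4.42 -0.13
θ=191°: -4.73 -1.38
θ=229°: -4.31 -2.22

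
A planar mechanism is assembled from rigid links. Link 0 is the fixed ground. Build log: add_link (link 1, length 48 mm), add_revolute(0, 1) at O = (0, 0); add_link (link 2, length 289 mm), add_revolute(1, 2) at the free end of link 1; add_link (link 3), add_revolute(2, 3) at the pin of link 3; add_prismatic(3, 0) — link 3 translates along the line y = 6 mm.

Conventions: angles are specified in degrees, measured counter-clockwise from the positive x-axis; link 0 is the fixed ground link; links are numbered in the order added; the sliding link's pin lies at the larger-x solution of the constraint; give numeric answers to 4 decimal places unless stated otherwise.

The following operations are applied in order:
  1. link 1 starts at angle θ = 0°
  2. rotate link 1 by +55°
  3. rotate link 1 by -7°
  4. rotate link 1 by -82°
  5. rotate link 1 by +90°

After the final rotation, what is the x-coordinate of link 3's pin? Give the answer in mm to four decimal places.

geometry: r = 48 mm, L = 289 mm, e = 6 mm; θ starts at 0°
rotate link 1 by +55°: θ ← 0° +55° = 55°
rotate link 1 by -7°: θ ← 55° -7° = 48°
rotate link 1 by -82°: θ ← 48° -82° = -34°
rotate link 1 by +90°: θ ← -34° +90° = 56°
crank pin P = (r cos θ, r sin θ) = (26.841259, 39.793803)
h = r sin θ − e = 39.793803 − 6 = 33.793803
x = r cos θ + √(L² − h²) = 26.841259 + 287.017384 = 313.858644

313.8586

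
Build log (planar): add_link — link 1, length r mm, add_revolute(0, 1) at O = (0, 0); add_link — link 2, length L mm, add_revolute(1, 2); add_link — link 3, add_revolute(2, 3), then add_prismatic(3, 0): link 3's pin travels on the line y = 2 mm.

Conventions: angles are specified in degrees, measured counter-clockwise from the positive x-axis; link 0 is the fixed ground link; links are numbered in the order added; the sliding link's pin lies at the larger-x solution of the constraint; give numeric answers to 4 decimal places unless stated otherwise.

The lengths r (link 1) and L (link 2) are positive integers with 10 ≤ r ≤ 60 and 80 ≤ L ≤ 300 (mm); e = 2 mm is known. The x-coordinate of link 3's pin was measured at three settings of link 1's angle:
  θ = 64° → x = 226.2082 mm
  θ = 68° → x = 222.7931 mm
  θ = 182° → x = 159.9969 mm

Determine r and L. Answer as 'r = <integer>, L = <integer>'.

constraint per measurement: (x − r cos θ)² + (r sin θ − e)² = L²
subtracting the θ₁ and θ₂ equations cancels the r² and L² terms:
r = (x₁² − x₂²) / (2[(x₁cos θ₁ + e sin θ₁) − (x₂cos θ₂ + e sin θ₂)]) = 49.0005 → r = 49
L² = (x₁ − r cos θ₁)² + (r sin θ₁ − e)² = 43680.9976 → L = 209.0000 → L = 209
check at θ₃=182°: x = 159.9969 (printed 159.9969) ✓

r = 49, L = 209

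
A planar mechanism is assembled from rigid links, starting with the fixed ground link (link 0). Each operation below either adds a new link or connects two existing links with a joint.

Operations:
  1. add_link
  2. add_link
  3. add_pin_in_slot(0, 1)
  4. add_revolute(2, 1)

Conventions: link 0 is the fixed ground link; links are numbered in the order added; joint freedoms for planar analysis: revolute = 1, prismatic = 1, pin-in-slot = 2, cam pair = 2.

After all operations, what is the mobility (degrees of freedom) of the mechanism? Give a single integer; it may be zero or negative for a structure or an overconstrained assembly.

link 0 = ground. State L|J1|J2 = 1|0|0
+link1  2|0|0
+link2  3|0|0
PS(0,1) f=2→J2  3|0|1
R(2,1) f=1→J1  3|1|1
M = 3(3−1)−2·1−1 = 6−2−1 = 3

M = 3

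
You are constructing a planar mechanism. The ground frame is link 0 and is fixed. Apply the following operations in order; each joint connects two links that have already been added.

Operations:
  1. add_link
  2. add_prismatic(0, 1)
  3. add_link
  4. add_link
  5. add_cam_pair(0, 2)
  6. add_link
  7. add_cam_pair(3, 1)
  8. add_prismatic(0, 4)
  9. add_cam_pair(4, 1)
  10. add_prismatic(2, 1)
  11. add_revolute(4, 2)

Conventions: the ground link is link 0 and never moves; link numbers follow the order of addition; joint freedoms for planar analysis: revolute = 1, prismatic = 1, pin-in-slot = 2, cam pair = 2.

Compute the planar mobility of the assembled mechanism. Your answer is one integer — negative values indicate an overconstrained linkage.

L=1 J1=0 J2=0
add link → L=2 J1=0 J2=0
P@0,1 dof=1 J1 → L=2 J1=1 J2=0
add link → L=3 J1=1 J2=0
add link → L=4 J1=1 J2=0
C@0,2 dof=2 J2 → L=4 J1=1 J2=1
add link → L=5 J1=1 J2=1
C@3,1 dof=2 J2 → L=5 J1=1 J2=2
P@0,4 dof=1 J1 → L=5 J1=2 J2=2
C@4,1 dof=2 J2 → L=5 J1=2 J2=3
P@2,1 dof=1 J1 → L=5 J1=3 J2=3
R@4,2 dof=1 J1 → L=5 J1=4 J2=3
M=3(L−1)−2J1−J2=3·4−2·4−3=1

M = 1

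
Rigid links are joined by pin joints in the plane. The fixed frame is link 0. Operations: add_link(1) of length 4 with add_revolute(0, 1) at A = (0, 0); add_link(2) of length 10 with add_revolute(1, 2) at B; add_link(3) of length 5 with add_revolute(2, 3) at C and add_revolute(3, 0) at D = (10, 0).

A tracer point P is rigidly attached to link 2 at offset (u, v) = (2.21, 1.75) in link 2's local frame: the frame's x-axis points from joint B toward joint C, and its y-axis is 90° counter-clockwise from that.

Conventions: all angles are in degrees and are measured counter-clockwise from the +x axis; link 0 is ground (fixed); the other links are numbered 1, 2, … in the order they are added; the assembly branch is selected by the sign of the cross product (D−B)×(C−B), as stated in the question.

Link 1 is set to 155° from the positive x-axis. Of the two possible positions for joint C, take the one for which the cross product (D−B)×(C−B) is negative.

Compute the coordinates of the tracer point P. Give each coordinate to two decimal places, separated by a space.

A=(0,0), D=(10.00,0)
B = A + 4.00·(cos155°, sin155°) = (-3.6252, 1.6905)
|BD| = 13.7297
circle(B,10.00) ∩ circle(D,5.00): a=9.5962, h=2.8132
  candidates: C₊=(6.2443,3.3007) cross=38.624; C₋=(5.5515,-2.2828) cross=-38.624
  branch - wants cross < 0 → take C=(5.5515,-2.2828) (cross=-38.624)
ex = (C−B)/|BC| = (0.9177,-0.3973); ey = (0.3973,0.9177)
P = B + 2.21·ex + 1.75·ey = (-0.9018,2.4183)

-0.90 2.42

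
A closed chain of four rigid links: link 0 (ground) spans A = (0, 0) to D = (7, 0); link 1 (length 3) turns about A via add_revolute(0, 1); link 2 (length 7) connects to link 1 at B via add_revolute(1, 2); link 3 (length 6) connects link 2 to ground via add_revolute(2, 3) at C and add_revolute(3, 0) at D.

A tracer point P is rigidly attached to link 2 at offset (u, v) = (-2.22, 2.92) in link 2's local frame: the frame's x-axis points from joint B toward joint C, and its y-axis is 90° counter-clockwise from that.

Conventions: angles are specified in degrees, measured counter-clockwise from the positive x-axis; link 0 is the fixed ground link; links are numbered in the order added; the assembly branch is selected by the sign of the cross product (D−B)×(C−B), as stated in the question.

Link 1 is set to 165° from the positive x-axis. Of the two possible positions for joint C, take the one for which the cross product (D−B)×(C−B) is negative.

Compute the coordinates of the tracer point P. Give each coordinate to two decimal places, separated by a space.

A=(0,0), D=(7.00,0)
B = A + 3.00·(cos165°, sin165°) = (-2.8978, 0.7765)
|BD| = 9.9282
circle(B,7.00) ∩ circle(D,6.00): a=5.6188, h=4.1748
  candidates: C₊=(3.0303,4.4991) cross=41.448; C₋=(2.3773,-3.8250) cross=-41.448
  branch - wants cross < 0 → take C=(2.3773,-3.8250) (cross=-41.448)
ex = (C−B)/|BC| = (0.7536,-0.6574); ey = (0.6574,0.7536)
P = B + -2.22·ex + 2.92·ey = (-2.6513,4.4362)

-2.65 4.44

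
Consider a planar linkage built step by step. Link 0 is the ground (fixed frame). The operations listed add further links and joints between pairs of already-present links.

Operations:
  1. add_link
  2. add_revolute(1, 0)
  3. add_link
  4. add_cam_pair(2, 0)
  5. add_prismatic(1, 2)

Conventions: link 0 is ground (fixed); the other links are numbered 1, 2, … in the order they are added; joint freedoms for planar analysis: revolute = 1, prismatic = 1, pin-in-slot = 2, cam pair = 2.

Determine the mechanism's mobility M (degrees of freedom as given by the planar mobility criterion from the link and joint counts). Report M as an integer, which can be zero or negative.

ground; <1,0,0>
#1 <2,0,0>
R:1↔0 J1 <2,1,0>
#2 <3,1,0>
C:2↔0 J2 <3,1,1>
P:1↔2 J1 <3,2,1>
3×2 − 2×2 − 1×1 = 1

M = 1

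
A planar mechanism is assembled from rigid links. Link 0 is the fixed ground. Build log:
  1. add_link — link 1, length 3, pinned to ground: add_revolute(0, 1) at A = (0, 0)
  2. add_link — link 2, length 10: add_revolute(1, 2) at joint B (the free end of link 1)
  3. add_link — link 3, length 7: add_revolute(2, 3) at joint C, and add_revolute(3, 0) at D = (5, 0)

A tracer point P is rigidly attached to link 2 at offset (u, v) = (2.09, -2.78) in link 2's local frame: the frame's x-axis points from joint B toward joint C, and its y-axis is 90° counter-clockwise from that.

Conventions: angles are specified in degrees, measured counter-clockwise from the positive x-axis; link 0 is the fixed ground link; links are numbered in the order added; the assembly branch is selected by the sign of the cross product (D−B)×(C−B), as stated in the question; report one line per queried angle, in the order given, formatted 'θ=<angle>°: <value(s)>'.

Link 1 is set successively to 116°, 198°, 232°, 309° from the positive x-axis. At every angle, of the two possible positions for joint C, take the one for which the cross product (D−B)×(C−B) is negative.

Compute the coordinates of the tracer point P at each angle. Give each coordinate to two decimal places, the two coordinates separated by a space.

A=(0,0), D=(5.00,0)
θ=116°: B = A + 3.00·(cos116°, sin116°) = (-1.3151, 2.6964)
θ=116°: |BD| = 6.8667
θ=116°: circle(B,10.00) ∩ circle(D,7.00): a=7.1469, h=6.9944
θ=116°:   candidates: C₊=(8.0043,6.3225) cross=48.028; C₋=(2.5112,-6.5426) cross=-48.028
θ=116°:   branch - wants cross < 0 → take C=(2.5112,-6.5426) (cross=-48.028)
θ=116°: ex = (C−B)/|BC| = (0.3826,-0.9239); ey = (0.9239,0.3826)
θ=116°: P = B + 2.09·ex + -2.78·ey = (-3.0839,-0.2983)
θ=198°: B = A + 3.00·(cos198°, sin198°) = (-2.8532, -0.9271)
θ=198°: |BD| = 7.9077
θ=198°: circle(B,10.00) ∩ circle(D,7.00): a=7.1786, h=6.9619
θ=198°:   candidates: C₊=(3.4597,6.8284) cross=55.053; C₋=(5.0921,-6.9994) cross=-55.053
θ=198°:   branch - wants cross < 0 → take C=(5.0921,-6.9994) (cross=-55.053)
θ=198°: ex = (C−B)/|BC| = (0.7945,-0.6072); ey = (0.6072,0.7945)
θ=198°: P = B + 2.09·ex + -2.78·ey = (-2.8807,-4.4049)
θ=232°: B = A + 3.00·(cos232°, sin232°) = (-1.8470, -2.3640)
θ=232°: |BD| = 7.2436
θ=232°: circle(B,10.00) ∩ circle(D,7.00): a=7.1421, h=6.9993
θ=232°:   candidates: C₊=(2.6198,6.5829) cross=50.700; C₋=(7.1884,-6.6491) cross=-50.700
θ=232°:   branch - wants cross < 0 → take C=(7.1884,-6.6491) (cross=-50.700)
θ=232°: ex = (C−B)/|BC| = (0.9035,-0.4285); ey = (0.4285,0.9035)
θ=232°: P = B + 2.09·ex + -2.78·ey = (-1.1499,-5.7715)
θ=309°: B = A + 3.00·(cos309°, sin309°) = (1.8880, -2.3314)
θ=309°: |BD| = 3.8885
θ=309°: circle(B,10.00) ∩ circle(D,7.00): a=8.5021, h=5.2645
θ=309°:   candidates: C₊=(5.5359,6.9795) cross=20.471; C₋=(11.8488,-1.4471) cross=-20.471
θ=309°:   branch - wants cross < 0 → take C=(11.8488,-1.4471) (cross=-20.471)
θ=309°: ex = (C−B)/|BC| = (0.9961,0.0884); ey = (-0.0884,0.9961)
θ=309°: P = B + 2.09·ex + -2.78·ey = (4.2156,-4.9157)

θ=116°: -3.08 -0.30
θ=198°: -2.88 -4.40
θ=232°: -1.15 -5.77
θ=309°: 4.22 -4.92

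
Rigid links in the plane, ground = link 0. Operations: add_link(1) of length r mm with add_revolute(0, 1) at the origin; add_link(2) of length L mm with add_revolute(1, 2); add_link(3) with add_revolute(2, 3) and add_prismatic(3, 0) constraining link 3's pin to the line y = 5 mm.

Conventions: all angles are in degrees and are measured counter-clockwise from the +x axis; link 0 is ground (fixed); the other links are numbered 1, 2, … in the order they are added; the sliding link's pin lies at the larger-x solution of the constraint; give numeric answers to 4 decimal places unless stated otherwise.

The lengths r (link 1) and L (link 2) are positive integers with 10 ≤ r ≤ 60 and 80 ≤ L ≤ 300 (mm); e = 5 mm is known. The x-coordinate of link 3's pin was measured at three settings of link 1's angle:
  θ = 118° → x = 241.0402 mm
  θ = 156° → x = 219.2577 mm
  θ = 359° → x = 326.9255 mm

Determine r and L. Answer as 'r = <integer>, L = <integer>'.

constraint per measurement: (x − r cos θ)² + (r sin θ − e)² = L²
subtracting the θ₁ and θ₂ equations cancels the r² and L² terms:
r = (x₁² − x₂²) / (2[(x₁cos θ₁ + e sin θ₁) − (x₂cos θ₂ + e sin θ₂)]) = 56.0002 → r = 56
L² = (x₁ − r cos θ₁)² + (r sin θ₁ − e)² = 73441.0175 → L = 271.0000 → L = 271
check at θ₃=359°: x = 326.9255 (printed 326.9255) ✓

r = 56, L = 271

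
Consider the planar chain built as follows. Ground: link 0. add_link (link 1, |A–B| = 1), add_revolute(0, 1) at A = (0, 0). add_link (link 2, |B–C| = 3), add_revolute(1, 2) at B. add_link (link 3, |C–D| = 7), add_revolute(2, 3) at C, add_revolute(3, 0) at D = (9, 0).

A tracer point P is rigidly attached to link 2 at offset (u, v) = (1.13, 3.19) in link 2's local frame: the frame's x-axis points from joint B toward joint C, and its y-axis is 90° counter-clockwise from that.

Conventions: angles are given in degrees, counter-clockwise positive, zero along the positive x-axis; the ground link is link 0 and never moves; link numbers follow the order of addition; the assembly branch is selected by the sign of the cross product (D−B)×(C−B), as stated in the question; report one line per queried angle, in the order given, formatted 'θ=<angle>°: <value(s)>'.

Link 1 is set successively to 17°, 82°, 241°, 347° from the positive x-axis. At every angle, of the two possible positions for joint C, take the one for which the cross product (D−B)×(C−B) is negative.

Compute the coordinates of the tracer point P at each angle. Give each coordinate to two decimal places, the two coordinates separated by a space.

A=(0,0), D=(9.00,0)
θ=17°: B = A + 1.00·(cos17°, sin17°) = (0.9563, 0.2924)
θ=17°: |BD| = 8.0490
θ=17°: circle(B,3.00) ∩ circle(D,7.00): a=1.5397, h=2.5747
θ=17°:   candidates: C₊=(2.5885,2.8095) cross=20.724; C₋=(2.4015,-2.3366) cross=-20.724
θ=17°:   branch - wants cross < 0 → take C=(2.4015,-2.3366) (cross=-20.724)
θ=17°: ex = (C−B)/|BC| = (0.4817,-0.8763); ey = (0.8763,0.4817)
θ=17°: P = B + 1.13·ex + 3.19·ey = (4.2961,0.8388)
θ=82°: B = A + 1.00·(cos82°, sin82°) = (0.1392, 0.9903)
θ=82°: |BD| = 8.9160
θ=82°: circle(B,3.00) ∩ circle(D,7.00): a=2.2148, h=2.0235
θ=82°:   candidates: C₊=(2.5650,2.7552) cross=18.041; C₋=(2.1156,-1.2667) cross=-18.041
θ=82°:   branch - wants cross < 0 → take C=(2.1156,-1.2667) (cross=-18.041)
θ=82°: ex = (C−B)/|BC| = (0.6588,-0.7523); ey = (0.7523,0.6588)
θ=82°: P = B + 1.13·ex + 3.19·ey = (3.2835,2.2417)
θ=241°: B = A + 1.00·(cos241°, sin241°) = (-0.4848, -0.8746)
θ=241°: |BD| = 9.5250
θ=241°: circle(B,3.00) ∩ circle(D,7.00): a=2.6628, h=1.3818
θ=241°:   candidates: C₊=(2.0399,0.7459) cross=13.162; C₋=(2.2936,-2.0061) cross=-13.162
θ=241°:   branch - wants cross < 0 → take C=(2.2936,-2.0061) (cross=-13.162)
θ=241°: ex = (C−B)/|BC| = (0.9261,-0.3772); ey = (0.3772,0.9261)
θ=241°: P = B + 1.13·ex + 3.19·ey = (1.7649,1.6536)
θ=347°: B = A + 1.00·(cos347°, sin347°) = (0.9744, -0.2250)
θ=347°: |BD| = 8.0288
θ=347°: circle(B,3.00) ∩ circle(D,7.00): a=1.5234, h=2.5845
θ=347°:   candidates: C₊=(2.4247,2.4012) cross=20.750; C₋=(2.5695,-2.7657) cross=-20.750
θ=347°:   branch - wants cross < 0 → take C=(2.5695,-2.7657) (cross=-20.750)
θ=347°: ex = (C−B)/|BC| = (0.5317,-0.8469); ey = (0.8469,0.5317)
θ=347°: P = B + 1.13·ex + 3.19·ey = (4.2769,0.5142)

θ=17°: 4.30 0.84
θ=82°: 3.28 2.24
θ=241°: 1.76 1.65
θ=347°: 4.28 0.51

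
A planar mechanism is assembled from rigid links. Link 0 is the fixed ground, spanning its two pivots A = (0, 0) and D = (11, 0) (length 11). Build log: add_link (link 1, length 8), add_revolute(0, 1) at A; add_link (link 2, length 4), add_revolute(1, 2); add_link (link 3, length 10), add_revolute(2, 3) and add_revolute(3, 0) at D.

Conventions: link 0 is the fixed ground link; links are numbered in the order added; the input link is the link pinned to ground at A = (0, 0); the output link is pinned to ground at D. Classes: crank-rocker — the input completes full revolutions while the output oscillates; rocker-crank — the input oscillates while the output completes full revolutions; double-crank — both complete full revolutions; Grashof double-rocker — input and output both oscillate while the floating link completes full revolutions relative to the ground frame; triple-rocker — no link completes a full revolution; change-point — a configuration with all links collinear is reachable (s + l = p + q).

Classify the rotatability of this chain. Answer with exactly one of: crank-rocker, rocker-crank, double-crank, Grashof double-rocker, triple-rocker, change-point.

lengths: ground=11, input=8, coupler=4, output=10
sorted: s=4 (shortest), l=11 (longest), p+q=18
s + l = 15 vs p + q = 18
s + l < p + q (Grashof) with shortest = coupler link → Grashof double-rocker

Grashof double-rocker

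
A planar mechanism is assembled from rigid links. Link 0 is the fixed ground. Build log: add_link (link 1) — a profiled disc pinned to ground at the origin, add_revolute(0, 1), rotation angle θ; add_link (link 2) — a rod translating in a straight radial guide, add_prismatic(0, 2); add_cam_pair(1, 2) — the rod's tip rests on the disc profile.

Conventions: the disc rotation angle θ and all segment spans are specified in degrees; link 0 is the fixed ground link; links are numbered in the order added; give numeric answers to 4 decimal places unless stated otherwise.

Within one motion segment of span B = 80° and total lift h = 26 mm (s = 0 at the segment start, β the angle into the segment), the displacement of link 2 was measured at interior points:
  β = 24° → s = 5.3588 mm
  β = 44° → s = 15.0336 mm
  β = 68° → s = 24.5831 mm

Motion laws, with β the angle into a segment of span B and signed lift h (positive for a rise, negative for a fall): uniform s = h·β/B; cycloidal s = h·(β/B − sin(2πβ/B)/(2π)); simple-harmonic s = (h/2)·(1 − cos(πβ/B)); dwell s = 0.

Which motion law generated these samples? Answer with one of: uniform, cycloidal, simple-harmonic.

candidates at β/B = r: uniform s = h·r (linear in β); cycloidal s = h·(r − sin(2πr)/(2π)); simple-harmonic s = (h/2)(1 − cos(πr))
β=24°: printed 5.3588 | uniform 7.8000, cycloidal 3.8645, simple-harmonic 5.3588
β=44°: printed 15.0336 | uniform 14.3000, cycloidal 15.5787, simple-harmonic 15.0336
β=68°: printed 24.5831 | uniform 22.1000, cycloidal 25.4477, simple-harmonic 24.5831
only one law matches every sample → simple-harmonic

simple-harmonic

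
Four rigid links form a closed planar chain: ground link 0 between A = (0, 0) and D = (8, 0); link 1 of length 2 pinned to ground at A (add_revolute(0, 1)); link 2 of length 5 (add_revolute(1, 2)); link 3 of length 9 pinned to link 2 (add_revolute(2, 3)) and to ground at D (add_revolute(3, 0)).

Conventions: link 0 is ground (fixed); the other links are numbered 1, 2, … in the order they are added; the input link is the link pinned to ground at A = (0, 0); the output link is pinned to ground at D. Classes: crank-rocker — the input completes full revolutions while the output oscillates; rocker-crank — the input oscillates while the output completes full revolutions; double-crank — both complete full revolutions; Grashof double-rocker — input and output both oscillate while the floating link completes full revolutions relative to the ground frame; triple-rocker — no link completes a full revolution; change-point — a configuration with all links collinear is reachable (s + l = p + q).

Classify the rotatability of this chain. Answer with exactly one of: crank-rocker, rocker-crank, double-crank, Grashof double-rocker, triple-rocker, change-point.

lengths: ground=8, input=2, coupler=5, output=9
sorted: s=2 (shortest), l=9 (longest), p+q=13
s + l = 11 vs p + q = 13
s + l < p + q (Grashof) with shortest = input link → crank-rocker

crank-rocker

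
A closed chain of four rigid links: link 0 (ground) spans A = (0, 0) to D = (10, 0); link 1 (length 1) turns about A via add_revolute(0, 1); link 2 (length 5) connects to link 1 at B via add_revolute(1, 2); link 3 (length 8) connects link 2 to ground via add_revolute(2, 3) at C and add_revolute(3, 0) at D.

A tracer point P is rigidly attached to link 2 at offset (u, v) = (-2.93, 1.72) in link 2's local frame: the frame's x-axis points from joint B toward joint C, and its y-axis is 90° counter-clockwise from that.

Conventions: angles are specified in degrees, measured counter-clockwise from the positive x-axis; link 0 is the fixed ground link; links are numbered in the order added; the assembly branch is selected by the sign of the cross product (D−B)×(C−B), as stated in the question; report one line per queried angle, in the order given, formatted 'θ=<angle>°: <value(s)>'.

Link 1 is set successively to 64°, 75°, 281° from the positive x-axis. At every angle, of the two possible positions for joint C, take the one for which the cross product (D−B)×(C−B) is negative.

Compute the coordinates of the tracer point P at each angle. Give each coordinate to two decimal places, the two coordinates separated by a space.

A=(0,0), D=(10.00,0)
θ=64°: B = A + 1.00·(cos64°, sin64°) = (0.4384, 0.8988)
θ=64°: |BD| = 9.6038
θ=64°: circle(B,5.00) ∩ circle(D,8.00): a=2.7714, h=4.1616
θ=64°:   candidates: C₊=(3.5871,4.7828) cross=39.967; C₋=(2.8082,-3.5039) cross=-39.967
θ=64°:   branch - wants cross < 0 → take C=(2.8082,-3.5039) (cross=-39.967)
θ=64°: ex = (C−B)/|BC| = (0.4740,-0.8805); ey = (0.8805,0.4740)
θ=64°: P = B + -2.93·ex + 1.72·ey = (0.5642,4.2940)
θ=75°: B = A + 1.00·(cos75°, sin75°) = (0.2588, 0.9659)
θ=75°: |BD| = 9.7890
θ=75°: circle(B,5.00) ∩ circle(D,8.00): a=2.9024, h=4.0713
θ=75°:   candidates: C₊=(3.5488,4.7310) cross=39.854; C₋=(2.7453,-3.3719) cross=-39.854
θ=75°:   branch - wants cross < 0 → take C=(2.7453,-3.3719) (cross=-39.854)
θ=75°: ex = (C−B)/|BC| = (0.4973,-0.8676); ey = (0.8676,0.4973)
θ=75°: P = B + -2.93·ex + 1.72·ey = (0.2939,4.3633)
θ=281°: B = A + 1.00·(cos281°, sin281°) = (0.1908, -0.9816)
θ=281°: |BD| = 9.8582
θ=281°: circle(B,5.00) ∩ circle(D,8.00): a=2.9510, h=4.0363
θ=281°:   candidates: C₊=(2.7253,3.3284) cross=39.790; C₋=(3.5291,-4.7040) cross=-39.790
θ=281°:   branch - wants cross < 0 → take C=(3.5291,-4.7040) (cross=-39.790)
θ=281°: ex = (C−B)/|BC| = (0.6677,-0.7445); ey = (0.7445,0.6677)
θ=281°: P = B + -2.93·ex + 1.72·ey = (-0.4849,2.3480)

θ=64°: 0.56 4.29
θ=75°: 0.29 4.36
θ=281°: -0.48 2.35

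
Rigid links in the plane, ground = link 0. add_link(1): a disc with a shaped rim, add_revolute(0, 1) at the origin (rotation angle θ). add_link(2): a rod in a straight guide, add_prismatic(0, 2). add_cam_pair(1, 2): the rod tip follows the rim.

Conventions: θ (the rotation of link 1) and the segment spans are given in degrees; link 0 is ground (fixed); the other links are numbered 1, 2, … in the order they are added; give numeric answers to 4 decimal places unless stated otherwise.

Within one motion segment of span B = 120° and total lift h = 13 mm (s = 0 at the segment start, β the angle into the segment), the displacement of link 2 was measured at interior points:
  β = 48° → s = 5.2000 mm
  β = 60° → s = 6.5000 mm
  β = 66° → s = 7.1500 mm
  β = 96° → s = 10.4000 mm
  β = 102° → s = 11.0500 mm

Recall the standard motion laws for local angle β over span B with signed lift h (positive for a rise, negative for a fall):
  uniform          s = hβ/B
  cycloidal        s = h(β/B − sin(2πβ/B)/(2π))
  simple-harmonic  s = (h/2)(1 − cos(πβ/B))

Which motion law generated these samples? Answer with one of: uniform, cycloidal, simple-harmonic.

candidates at β/B = r: uniform s = h·r (linear in β); cycloidal s = h·(r − sin(2πr)/(2π)); simple-harmonic s = (h/2)(1 − cos(πr))
β=48°: printed 5.2000 | uniform 5.2000, cycloidal 3.9839, simple-harmonic 4.4914
β=60°: printed 6.5000 | uniform 6.5000, cycloidal 6.5000, simple-harmonic 6.5000
β=66°: printed 7.1500 | uniform 7.1500, cycloidal 7.7894, simple-harmonic 7.5168
β=96°: printed 10.4000 | uniform 10.4000, cycloidal 12.3677, simple-harmonic 11.7586
β=102°: printed 11.0500 | uniform 11.0500, cycloidal 12.7239, simple-harmonic 12.2915
only one law matches every sample → uniform

uniform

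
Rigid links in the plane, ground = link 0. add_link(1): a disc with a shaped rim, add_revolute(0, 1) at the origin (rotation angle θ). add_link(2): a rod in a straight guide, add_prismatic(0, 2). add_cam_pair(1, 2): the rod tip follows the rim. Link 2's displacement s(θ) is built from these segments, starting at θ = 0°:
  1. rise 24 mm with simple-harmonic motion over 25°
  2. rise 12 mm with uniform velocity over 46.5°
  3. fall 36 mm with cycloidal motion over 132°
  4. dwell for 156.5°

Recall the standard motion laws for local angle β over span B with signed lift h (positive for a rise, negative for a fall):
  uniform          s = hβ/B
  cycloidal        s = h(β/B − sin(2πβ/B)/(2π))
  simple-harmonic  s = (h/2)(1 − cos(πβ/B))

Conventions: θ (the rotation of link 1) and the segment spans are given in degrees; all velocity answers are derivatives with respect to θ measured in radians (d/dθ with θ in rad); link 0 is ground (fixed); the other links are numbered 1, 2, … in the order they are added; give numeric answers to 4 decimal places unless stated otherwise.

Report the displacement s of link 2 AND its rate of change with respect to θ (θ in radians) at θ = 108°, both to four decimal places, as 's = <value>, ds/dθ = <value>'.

segment 1 (0° to 25°, simple-harmonic, h = 24) is passed completely: s = 0.0000 + (24) = 24.0000
segment 2 (25° to 71.5°, uniform, h = 12) is passed completely: s = 24.0000 + (12) = 36.0000
θ = 108° falls in segment 3 (71.5° to 203.5°, cycloidal, h = -36): β = 108 − 71.5 = 36.5°, B = 132°; Δs = -36·(0.2765 − sin(2π·0.2765)/(2π)) = -4.3043; s = 36.0000 − 4.3043 = 31.6957
velocity in seg [71.5°–203.5°] (cycloidal), θ in radians: β = 36.5° = 0.6370 rad, B = 132° = 2.3038 rad; ds/dθ = (h/B)(1 − cos(2πβ/B)) = ((-36)/2.3038)(1 − cos(2π·0.2765)) = -18.217402 mm/rad

s = 31.6957, ds/dθ = -18.2174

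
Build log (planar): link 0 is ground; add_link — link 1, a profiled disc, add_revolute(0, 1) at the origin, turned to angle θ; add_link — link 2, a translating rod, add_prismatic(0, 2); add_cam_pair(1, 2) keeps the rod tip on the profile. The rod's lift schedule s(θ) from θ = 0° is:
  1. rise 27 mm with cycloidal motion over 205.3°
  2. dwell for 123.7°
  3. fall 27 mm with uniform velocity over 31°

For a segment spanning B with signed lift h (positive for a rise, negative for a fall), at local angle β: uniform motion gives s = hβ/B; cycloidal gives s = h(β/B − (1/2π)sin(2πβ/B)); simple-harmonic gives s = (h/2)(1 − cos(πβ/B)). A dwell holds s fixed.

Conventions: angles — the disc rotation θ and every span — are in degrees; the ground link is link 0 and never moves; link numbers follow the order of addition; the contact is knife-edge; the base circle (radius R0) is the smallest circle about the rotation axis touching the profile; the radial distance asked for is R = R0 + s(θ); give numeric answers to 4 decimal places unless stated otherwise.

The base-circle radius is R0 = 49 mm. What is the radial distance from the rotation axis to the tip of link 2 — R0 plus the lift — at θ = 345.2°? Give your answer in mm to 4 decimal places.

seg 1 [0°–205.3°] cycloidal, h=27: full span → s += 27 → s = 27.0000
seg 2 [205.3°–329°] dwell: s stays 27.0000
seg 3 [329°–360°] uniform, h=-27: θ=345.2° here. β=16.2, B=31. -27·16.2/31 = -14.1097 → s = 12.8903
R = R0 + s = 49 + 12.8903 = 61.8903

61.8903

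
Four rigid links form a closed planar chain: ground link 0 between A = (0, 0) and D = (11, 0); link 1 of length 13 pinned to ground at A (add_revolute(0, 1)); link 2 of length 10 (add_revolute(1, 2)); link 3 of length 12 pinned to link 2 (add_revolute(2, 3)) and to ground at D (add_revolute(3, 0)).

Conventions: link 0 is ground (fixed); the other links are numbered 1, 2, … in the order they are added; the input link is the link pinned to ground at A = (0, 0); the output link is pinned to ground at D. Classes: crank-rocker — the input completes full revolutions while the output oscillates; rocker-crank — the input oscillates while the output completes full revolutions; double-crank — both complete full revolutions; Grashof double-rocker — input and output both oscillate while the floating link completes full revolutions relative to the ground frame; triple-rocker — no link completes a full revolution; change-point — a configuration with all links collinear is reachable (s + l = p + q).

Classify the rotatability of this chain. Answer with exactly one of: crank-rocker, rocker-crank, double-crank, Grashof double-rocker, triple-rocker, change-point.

lengths: ground=11, input=13, coupler=10, output=12
sorted: s=10 (shortest), l=13 (longest), p+q=23
s + l = 23 vs p + q = 23
s + l = p + q → change-point (collinear configuration reachable)

change-point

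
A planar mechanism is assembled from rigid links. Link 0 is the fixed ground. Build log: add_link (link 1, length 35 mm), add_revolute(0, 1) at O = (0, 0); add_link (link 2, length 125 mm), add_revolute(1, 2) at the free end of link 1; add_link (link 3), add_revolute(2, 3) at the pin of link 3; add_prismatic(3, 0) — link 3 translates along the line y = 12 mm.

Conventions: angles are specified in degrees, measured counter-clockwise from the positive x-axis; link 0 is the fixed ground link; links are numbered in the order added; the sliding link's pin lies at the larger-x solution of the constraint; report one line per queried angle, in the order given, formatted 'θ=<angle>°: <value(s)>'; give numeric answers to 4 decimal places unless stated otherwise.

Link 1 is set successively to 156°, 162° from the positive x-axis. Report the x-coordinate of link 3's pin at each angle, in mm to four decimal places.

geometry: r = 35 mm, L = 125 mm, e = 12 mm
θ=156°: crank pin P = (r cos θ, r sin θ) = (-31.974091, 14.235783)
θ=156°: h = r sin θ − e = 14.235783 − 12 = 2.235783
θ=156°: x = r cos θ + √(L² − h²) = -31.974091 + 124.980004 = 93.005912
θ=162°: crank pin P = (r cos θ, r sin θ) = (-33.286978, 10.815595)
θ=162°: h = r sin θ − e = 10.815595 − 12 = -1.184405
θ=162°: x = r cos θ + √(L² − h²) = -33.286978 + 124.994389 = 91.707411

θ=156°: 93.0059
θ=162°: 91.7074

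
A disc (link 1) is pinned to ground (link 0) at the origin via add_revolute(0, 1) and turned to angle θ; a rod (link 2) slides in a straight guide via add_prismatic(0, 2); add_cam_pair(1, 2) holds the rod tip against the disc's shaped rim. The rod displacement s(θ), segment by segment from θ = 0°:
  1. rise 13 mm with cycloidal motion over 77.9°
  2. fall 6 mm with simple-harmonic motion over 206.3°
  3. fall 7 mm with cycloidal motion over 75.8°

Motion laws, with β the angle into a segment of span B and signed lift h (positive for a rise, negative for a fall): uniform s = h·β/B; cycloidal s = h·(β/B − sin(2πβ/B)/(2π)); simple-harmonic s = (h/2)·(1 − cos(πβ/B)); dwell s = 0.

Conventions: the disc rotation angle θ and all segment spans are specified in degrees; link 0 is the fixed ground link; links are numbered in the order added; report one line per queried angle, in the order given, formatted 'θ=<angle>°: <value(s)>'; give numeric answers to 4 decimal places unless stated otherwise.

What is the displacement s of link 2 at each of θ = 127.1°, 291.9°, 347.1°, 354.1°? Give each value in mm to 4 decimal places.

segment 1 (0° to 77.9°, cycloidal, h = 13) is passed completely: s = 0.0000 + (13) = 13.0000
θ = 127.1° falls in segment 2 (77.9° to 284.2°, simple-harmonic, h = -6): β = 127.1 − 77.9 = 49.2°, B = 206.3°; Δs = -6/2·(1 − cos(π·0.2385)) = -0.8034; s = 13.0000 − 0.8034 = 12.1966
segment 2 (77.9° to 284.2°, simple-harmonic, h = -6) is passed completely: s = 13.0000 + (-6) = 7.0000
θ = 291.9° falls in segment 3 (284.2° to 360°, cycloidal, h = -7): β = 291.9 − 284.2 = 7.7°, B = 75.8°; Δs = -7·(0.1016 − sin(2π·0.1016)/(2π)) = -0.0473; s = 7.0000 − 0.0473 = 6.9527
θ = 347.1° falls in segment 3 (284.2° to 360°, cycloidal, h = -7): β = 347.1 − 284.2 = 62.9°, B = 75.8°; Δs = -7·(0.8298 − sin(2π·0.8298)/(2π)) = -6.7856; s = 7.0000 − 6.7856 = 0.2144
θ = 354.1° falls in segment 3 (284.2° to 360°, cycloidal, h = -7): β = 354.1 − 284.2 = 69.9°, B = 75.8°; Δs = -7·(0.9222 − sin(2π·0.9222)/(2π)) = -6.9785; s = 7.0000 − 6.9785 = 0.0215

θ=127.1°: 12.1966
θ=291.9°: 6.9527
θ=347.1°: 0.2144
θ=354.1°: 0.0215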